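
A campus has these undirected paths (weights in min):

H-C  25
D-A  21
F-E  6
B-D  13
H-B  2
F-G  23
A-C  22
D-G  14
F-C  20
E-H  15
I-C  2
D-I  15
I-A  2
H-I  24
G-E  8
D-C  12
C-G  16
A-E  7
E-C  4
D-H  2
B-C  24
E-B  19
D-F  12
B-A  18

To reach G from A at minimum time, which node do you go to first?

Candidate routes:
A - E - G: 7+8 = 15
A - I - C - E - G: 2+2+4+8 = 16
Cheapest is A - E - G at 15 min.
So from A the first move is to E.

E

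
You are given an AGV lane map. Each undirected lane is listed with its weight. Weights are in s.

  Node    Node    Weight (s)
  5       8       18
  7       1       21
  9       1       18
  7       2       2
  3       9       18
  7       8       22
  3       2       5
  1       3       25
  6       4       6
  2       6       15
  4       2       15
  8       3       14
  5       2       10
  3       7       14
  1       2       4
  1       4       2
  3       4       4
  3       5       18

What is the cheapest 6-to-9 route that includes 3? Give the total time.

Best 6 to 3: 6–4–3 costing 10
Shortest 3→9: 3–9 = 18
Total via 3: 10 + 18 = 28 s.

28 s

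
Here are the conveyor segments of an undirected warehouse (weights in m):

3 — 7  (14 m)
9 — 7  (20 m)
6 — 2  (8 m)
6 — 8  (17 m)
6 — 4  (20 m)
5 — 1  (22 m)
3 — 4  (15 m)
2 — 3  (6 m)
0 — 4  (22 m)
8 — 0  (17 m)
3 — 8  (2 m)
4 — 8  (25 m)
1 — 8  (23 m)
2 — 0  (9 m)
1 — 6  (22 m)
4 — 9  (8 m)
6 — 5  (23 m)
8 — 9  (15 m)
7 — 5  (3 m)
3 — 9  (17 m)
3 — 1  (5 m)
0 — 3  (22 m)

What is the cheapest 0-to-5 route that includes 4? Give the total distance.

53 m

Shortest 0→4: 0–4 = 22
Shortest 4→5: 4–9–7–5 = 31
Total via 4: 22 + 31 = 53 m.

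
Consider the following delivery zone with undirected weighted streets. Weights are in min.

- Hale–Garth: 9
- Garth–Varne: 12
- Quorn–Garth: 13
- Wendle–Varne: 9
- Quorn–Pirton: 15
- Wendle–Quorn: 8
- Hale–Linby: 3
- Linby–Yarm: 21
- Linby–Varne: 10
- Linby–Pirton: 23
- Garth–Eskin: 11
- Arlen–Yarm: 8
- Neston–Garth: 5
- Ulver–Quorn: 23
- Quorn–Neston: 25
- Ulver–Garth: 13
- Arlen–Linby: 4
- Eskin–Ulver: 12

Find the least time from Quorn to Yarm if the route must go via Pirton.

50 min

Best Quorn to Pirton: Quorn–Pirton costing 15
Best Pirton to Yarm: Pirton–Linby–Arlen–Yarm costing 35
Total via Pirton: 15 + 35 = 50 min.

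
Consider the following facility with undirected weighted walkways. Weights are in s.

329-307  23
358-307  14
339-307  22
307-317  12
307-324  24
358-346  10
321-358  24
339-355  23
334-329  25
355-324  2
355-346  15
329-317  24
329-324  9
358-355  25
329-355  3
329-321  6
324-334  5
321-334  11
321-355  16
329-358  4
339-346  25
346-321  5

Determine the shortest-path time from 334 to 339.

30 s

Running Dijkstra from 334:
334: 0
324: 5  (via 334)
355: 7  (via 324)
329: 10  (via 355)
321: 11  (via 334)
358: 14  (via 329)
346: 16  (via 321)
307: 28  (via 358)
339: 30  (via 355)
Shortest route: 334 → 324 → 355 → 339 = 30 s.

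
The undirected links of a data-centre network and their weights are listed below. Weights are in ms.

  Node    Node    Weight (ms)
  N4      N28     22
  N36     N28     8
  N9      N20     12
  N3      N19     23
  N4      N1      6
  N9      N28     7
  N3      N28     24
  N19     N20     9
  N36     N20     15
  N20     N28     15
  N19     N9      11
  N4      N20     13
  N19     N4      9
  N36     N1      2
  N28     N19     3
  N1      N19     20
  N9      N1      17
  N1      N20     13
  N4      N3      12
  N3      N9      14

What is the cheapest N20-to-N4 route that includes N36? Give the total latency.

Best N20 to N36: N20 → N36 costing 15
Shortest N36→N4: N36 → N1 → N4 = 8
Total via N36: 15 + 8 = 23 ms.

23 ms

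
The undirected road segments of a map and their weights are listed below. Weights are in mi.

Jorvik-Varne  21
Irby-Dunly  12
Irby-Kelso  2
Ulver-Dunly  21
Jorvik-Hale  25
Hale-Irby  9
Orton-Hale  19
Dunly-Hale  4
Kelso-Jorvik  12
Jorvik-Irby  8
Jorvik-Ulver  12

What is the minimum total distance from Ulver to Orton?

44 mi

Enumerating some paths:
Ulver–Jorvik–Irby–Hale–Orton: 12+8+9+19 = 48
Ulver–Dunly–Hale–Orton: 21+4+19 = 44
Ulver–Jorvik–Kelso–Irby–Hale–Orton: 12+12+2+9+19 = 54
The minimum is 44 mi via Ulver–Dunly–Hale–Orton.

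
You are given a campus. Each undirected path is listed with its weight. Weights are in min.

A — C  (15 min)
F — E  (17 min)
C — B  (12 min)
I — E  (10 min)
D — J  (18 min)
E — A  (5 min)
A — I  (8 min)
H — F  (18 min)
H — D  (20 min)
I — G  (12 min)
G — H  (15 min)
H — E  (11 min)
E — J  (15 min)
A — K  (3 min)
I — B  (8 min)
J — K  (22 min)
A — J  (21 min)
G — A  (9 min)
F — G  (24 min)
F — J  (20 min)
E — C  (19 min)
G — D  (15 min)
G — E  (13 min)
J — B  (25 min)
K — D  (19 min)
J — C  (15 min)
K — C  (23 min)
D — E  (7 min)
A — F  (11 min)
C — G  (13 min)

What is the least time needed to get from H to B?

29 min

Shortest distances from H:
H: 0
E: 11  (via H)
G: 15  (via H)
A: 16  (via E)
D: 18  (via E)
F: 18  (via H)
K: 19  (via A)
I: 21  (via E)
J: 26  (via E)
C: 28  (via G)
B: 29  (via I)
Shortest route: H → E → I → B = 29 min.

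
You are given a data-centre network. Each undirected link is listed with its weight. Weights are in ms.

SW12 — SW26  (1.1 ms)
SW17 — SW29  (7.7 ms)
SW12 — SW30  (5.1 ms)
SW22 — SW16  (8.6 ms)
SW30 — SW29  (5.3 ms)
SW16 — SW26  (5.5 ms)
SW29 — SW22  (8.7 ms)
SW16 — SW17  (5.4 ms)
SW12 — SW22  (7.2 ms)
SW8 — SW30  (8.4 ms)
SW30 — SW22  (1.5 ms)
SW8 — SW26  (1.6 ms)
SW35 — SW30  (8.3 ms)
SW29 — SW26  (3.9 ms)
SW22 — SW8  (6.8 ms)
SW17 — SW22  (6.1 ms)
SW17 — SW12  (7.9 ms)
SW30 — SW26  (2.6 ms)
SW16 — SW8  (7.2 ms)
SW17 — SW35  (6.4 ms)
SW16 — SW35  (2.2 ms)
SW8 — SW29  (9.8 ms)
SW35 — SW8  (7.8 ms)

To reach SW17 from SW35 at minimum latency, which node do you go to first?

SW17

Enumerating some paths:
SW35–SW17: 6.4 = 6.4
SW35–SW30–SW22–SW17: 8.3+1.5+6.1 = 15.9
SW35–SW16–SW17: 2.2+5.4 = 7.6
Cheapest is SW35–SW17 at 6.4 ms.
So from SW35 the first move is to SW17.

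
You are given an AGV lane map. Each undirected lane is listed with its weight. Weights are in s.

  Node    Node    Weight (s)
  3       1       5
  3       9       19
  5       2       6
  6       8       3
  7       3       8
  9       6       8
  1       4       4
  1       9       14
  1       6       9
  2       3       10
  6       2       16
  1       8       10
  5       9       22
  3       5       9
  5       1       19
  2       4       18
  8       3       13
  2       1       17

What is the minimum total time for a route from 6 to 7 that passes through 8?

24 s

Best 6 to 8: 6 → 8 costing 3
Best 8 to 7: 8 → 3 → 7 costing 21
Total via 8: 3 + 21 = 24 s.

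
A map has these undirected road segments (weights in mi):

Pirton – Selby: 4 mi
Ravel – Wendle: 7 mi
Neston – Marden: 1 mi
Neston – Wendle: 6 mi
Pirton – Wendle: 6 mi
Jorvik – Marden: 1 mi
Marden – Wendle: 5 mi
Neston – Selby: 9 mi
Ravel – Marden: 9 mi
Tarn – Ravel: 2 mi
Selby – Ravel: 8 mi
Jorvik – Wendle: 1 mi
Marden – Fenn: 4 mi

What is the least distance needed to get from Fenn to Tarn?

Running Dijkstra from Fenn:
Fenn: 0
Marden: 4  (via Fenn)
Jorvik: 5  (via Marden)
Neston: 5  (via Marden)
Wendle: 6  (via Jorvik)
Pirton: 12  (via Wendle)
Ravel: 13  (via Marden)
Selby: 14  (via Neston)
Tarn: 15  (via Ravel)
Shortest route: Fenn → Marden → Ravel → Tarn = 15 mi.

15 mi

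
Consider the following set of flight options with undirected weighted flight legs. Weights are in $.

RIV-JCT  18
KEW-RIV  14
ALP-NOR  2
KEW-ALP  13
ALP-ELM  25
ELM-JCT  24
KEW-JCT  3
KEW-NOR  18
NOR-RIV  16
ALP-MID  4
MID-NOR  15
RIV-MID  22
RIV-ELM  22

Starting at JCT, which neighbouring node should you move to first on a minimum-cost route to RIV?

KEW

Enumerating some paths:
JCT → KEW → RIV: 3+14 = 17
JCT → RIV: 18 = 18
The minimum is $17 via JCT → KEW → RIV.
So from JCT the first move is to KEW.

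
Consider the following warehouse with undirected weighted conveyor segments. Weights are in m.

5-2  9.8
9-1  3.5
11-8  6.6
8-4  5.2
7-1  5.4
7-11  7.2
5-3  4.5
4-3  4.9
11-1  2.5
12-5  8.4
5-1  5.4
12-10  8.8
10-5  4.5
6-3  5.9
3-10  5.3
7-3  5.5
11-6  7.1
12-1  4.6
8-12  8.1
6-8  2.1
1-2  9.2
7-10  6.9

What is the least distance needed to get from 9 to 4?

Compare a few routes:
9 → 1 → 5 → 3 → 4: 3.5+5.4+4.5+4.9 = 18.3
9 → 1 → 7 → 3 → 4: 3.5+5.4+5.5+4.9 = 19.3
9 → 1 → 11 → 8 → 4: 3.5+2.5+6.6+5.2 = 17.8
Cheapest is 9 → 1 → 11 → 8 → 4 at 17.8 m.

17.8 m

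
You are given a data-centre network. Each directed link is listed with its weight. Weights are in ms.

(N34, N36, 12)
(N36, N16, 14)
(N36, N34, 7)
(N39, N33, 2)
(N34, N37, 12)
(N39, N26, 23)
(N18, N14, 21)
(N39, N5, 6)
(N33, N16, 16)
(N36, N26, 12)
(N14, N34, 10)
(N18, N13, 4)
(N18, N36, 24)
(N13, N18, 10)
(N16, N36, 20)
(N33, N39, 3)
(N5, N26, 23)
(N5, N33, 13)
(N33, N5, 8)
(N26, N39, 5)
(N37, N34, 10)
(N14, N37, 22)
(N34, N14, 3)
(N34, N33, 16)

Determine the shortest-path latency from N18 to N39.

41 ms

Compare a few routes:
N18 → N36 → N34 → N33 → N39: 24+7+16+3 = 50
N18 → N36 → N26 → N39: 24+12+5 = 41
Cheapest is N18 → N36 → N26 → N39 at 41 ms.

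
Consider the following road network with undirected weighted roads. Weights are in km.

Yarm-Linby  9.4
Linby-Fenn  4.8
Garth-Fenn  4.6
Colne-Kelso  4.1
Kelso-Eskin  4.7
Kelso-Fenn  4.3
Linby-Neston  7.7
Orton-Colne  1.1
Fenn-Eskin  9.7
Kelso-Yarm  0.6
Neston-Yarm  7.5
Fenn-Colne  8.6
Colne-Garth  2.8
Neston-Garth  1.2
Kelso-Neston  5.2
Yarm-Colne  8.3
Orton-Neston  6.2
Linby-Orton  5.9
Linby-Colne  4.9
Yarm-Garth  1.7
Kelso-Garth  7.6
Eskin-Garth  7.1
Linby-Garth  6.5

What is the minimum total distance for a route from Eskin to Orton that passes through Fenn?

Shortest Eskin→Fenn: Eskin → Kelso → Fenn = 9
Shortest Fenn→Orton: Fenn → Garth → Colne → Orton = 8.5
Total via Fenn: 9 + 8.5 = 17.5 km.

17.5 km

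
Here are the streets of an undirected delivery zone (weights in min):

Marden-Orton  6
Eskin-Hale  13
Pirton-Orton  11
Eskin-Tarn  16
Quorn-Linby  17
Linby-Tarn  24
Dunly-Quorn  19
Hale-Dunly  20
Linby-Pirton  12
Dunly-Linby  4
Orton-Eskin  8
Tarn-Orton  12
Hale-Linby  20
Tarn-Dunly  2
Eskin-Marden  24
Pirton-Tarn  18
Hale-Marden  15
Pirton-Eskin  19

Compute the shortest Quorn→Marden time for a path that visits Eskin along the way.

Best Quorn to Eskin: Quorn–Dunly–Tarn–Eskin costing 37
Shortest Eskin→Marden: Eskin–Orton–Marden = 14
Total via Eskin: 37 + 14 = 51 min.

51 min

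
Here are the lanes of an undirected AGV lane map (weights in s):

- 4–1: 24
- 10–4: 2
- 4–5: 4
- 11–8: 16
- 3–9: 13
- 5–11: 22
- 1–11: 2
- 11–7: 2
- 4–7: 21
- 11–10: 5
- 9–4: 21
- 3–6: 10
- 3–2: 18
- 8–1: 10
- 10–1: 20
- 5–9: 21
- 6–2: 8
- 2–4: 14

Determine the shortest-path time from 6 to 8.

41 s

Enumerating some paths:
6–2–4–10–11–8: 8+14+2+5+16 = 45
6–2–4–10–11–1–8: 8+14+2+5+2+10 = 41
Cheapest is 6–2–4–10–11–1–8 at 41 s.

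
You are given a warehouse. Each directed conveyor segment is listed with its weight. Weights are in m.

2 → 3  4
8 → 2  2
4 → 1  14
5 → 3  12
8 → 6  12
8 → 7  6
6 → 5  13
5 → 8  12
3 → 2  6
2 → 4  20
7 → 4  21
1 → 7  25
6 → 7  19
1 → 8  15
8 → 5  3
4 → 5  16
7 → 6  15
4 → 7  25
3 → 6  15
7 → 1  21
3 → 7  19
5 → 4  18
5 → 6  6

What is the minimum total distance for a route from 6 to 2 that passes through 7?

Best 6 to 7: 6–7 costing 19
Shortest 7→2: 7–1–8–2 = 38
Total via 7: 19 + 38 = 57 m.

57 m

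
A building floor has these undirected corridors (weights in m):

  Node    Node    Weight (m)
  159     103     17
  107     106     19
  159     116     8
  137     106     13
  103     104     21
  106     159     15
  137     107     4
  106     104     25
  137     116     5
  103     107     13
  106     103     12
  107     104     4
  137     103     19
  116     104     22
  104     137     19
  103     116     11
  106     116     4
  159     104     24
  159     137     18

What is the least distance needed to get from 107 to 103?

13 m

Compare a few routes:
107 → 137 → 116 → 103: 4+5+11 = 20
107 → 137 → 103: 4+19 = 23
107 → 103: 13 = 13
Cheapest is 107 → 103 at 13 m.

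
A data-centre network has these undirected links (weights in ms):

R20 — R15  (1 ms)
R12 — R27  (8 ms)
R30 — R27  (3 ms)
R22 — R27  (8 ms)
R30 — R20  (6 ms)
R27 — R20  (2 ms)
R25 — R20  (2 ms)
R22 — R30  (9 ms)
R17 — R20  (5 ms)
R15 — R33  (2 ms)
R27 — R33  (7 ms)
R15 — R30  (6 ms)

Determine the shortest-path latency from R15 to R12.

Candidate routes:
R15–R33–R27–R12: 2+7+8 = 17
R15–R30–R27–R12: 6+3+8 = 17
R15–R20–R27–R12: 1+2+8 = 11
The minimum is 11 ms via R15–R20–R27–R12.

11 ms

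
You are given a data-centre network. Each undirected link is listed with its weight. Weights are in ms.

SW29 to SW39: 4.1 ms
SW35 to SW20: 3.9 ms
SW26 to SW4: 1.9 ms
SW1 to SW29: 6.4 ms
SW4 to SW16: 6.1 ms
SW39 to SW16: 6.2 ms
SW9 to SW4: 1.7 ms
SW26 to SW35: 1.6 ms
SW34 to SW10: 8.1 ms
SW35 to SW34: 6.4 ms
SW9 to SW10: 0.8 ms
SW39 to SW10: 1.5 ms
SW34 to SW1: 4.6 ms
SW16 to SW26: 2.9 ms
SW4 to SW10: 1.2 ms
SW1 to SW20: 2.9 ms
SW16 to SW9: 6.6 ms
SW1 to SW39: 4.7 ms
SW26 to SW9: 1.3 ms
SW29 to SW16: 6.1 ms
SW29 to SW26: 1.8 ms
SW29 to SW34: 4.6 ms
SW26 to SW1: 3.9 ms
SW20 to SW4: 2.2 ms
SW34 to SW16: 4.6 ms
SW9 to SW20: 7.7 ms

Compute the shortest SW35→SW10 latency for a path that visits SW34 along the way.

Shortest SW35→SW34: SW35–SW34 = 6.4
Shortest SW34→SW10: SW34–SW10 = 8.1
Total via SW34: 6.4 + 8.1 = 14.5 ms.

14.5 ms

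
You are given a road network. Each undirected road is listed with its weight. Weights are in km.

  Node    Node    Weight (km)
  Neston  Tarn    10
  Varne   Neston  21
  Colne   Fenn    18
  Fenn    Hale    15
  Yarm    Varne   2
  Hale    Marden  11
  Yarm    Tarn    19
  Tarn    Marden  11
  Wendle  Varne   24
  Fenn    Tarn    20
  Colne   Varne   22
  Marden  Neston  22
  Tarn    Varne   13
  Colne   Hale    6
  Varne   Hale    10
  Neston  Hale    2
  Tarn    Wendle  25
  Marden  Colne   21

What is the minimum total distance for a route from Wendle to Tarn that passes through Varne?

37 km

Shortest Wendle→Varne: Wendle → Varne = 24
Shortest Varne→Tarn: Varne → Tarn = 13
Total via Varne: 24 + 13 = 37 km.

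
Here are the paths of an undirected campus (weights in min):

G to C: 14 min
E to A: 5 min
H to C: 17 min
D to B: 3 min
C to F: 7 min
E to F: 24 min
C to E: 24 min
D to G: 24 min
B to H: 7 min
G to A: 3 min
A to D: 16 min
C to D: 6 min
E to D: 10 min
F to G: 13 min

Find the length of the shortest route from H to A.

25 min

Shortest distances from H:
H: 0
B: 7  (via H)
D: 10  (via B)
C: 16  (via D)
E: 20  (via D)
F: 23  (via C)
A: 25  (via E)
Shortest route: H → B → D → E → A = 25 min.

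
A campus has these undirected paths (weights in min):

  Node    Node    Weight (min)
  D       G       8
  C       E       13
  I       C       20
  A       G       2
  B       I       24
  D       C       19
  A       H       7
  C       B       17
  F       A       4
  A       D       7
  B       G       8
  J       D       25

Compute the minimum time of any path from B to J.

Compare a few routes:
B → G → A → D → J: 8+2+7+25 = 42
B → G → D → J: 8+8+25 = 41
Cheapest is B → G → D → J at 41 min.

41 min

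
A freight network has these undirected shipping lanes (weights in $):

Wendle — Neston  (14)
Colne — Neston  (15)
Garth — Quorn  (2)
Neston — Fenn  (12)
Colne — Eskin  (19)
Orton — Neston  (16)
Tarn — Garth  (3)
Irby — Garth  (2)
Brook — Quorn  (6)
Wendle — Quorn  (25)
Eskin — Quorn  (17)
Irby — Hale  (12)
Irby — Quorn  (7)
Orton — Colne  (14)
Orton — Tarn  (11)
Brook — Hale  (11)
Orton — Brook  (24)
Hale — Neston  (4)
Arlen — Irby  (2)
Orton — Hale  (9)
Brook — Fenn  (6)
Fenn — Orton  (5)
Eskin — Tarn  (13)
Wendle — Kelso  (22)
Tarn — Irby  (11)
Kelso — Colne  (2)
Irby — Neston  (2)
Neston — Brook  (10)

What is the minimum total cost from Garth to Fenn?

$14

Compare a few routes:
Garth - Tarn - Orton - Fenn: 3+11+5 = 19
Garth - Quorn - Brook - Fenn: 2+6+6 = 14
Garth - Irby - Neston - Fenn: 2+2+12 = 16
The minimum is $14 via Garth - Quorn - Brook - Fenn.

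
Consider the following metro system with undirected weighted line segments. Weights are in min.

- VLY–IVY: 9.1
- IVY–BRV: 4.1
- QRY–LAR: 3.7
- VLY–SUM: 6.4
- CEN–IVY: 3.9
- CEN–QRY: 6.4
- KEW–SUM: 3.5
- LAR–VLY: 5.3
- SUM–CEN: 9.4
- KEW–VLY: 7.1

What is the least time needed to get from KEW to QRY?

16.1 min

Compare a few routes:
KEW - VLY - LAR - QRY: 7.1+5.3+3.7 = 16.1
KEW - SUM - VLY - LAR - QRY: 3.5+6.4+5.3+3.7 = 18.9
KEW - SUM - CEN - QRY: 3.5+9.4+6.4 = 19.3
KEW - VLY - IVY - CEN - QRY: 7.1+9.1+3.9+6.4 = 26.5
Cheapest is KEW - VLY - LAR - QRY at 16.1 min.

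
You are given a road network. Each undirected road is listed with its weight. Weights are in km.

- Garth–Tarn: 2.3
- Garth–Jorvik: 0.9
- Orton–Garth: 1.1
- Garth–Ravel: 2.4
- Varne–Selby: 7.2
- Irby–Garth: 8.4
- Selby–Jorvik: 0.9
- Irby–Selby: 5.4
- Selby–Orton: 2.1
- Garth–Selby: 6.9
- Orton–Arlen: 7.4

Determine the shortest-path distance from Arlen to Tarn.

10.8 km

Running Dijkstra from Arlen:
Arlen: 0
Orton: 7.4  (via Arlen)
Garth: 8.5  (via Orton)
Jorvik: 9.4  (via Garth)
Selby: 9.5  (via Orton)
Tarn: 10.8  (via Garth)
Shortest route: Arlen–Orton–Garth–Tarn = 10.8 km.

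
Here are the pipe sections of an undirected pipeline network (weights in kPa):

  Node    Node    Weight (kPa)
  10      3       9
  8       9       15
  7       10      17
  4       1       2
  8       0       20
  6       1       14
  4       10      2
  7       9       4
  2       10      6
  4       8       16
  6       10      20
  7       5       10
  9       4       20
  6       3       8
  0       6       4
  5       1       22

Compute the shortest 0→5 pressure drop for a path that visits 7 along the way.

Shortest 0→7: 0 → 6 → 3 → 10 → 7 = 38
Shortest 7→5: 7 → 5 = 10
Total via 7: 38 + 10 = 48 kPa.

48 kPa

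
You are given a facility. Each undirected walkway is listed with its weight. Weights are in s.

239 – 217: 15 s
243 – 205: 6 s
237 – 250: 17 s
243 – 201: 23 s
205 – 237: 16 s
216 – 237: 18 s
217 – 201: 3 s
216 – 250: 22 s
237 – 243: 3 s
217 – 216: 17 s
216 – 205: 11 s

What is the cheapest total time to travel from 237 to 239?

Shortest distances from 237:
237: 0
243: 3  (via 237)
205: 9  (via 243)
250: 17  (via 237)
216: 18  (via 237)
201: 26  (via 243)
217: 29  (via 201)
239: 44  (via 217)
Shortest route: 237–243–201–217–239 = 44 s.

44 s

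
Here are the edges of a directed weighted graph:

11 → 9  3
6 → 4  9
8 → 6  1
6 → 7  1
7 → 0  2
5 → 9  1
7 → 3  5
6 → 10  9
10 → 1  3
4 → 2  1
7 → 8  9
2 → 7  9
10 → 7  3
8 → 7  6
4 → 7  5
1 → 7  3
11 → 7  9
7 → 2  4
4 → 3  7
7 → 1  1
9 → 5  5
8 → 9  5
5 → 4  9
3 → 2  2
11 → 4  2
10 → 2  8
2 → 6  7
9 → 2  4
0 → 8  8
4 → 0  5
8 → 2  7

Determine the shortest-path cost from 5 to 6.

12

Enumerating some paths:
5–4–0–8–6: 9+5+8+1 = 23
5–4–2–6: 9+1+7 = 17
5–9–2–6: 1+4+7 = 12
The minimum is 12 via 5–9–2–6.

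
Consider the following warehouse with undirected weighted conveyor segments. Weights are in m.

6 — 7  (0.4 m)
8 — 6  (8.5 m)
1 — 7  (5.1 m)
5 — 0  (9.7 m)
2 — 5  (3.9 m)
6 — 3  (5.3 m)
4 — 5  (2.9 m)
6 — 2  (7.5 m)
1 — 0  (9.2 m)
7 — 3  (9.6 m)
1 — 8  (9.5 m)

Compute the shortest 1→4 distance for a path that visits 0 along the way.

Shortest 1→0: 1–0 = 9.2
Best 0 to 4: 0–5–4 costing 12.6
Total via 0: 9.2 + 12.6 = 21.8 m.

21.8 m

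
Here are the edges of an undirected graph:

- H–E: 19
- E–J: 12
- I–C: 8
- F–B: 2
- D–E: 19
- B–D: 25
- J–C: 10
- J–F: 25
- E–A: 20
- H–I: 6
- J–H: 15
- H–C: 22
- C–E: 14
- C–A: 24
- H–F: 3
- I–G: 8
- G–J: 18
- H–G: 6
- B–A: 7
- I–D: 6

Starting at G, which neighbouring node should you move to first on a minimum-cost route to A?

H

Compare a few routes:
G - I - H - F - B - A: 8+6+3+2+7 = 26
G - I - C - A: 8+8+24 = 40
G - H - F - B - A: 6+3+2+7 = 18
Cheapest is G - H - F - B - A at 18.
So from G the first move is to H.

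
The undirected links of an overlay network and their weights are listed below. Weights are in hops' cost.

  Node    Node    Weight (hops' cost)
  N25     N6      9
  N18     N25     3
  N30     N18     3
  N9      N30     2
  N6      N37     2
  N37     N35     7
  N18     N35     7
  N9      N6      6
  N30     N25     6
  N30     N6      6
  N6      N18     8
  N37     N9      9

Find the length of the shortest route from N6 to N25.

Enumerating some paths:
N6 - N25: 9 = 9
N6 - N18 - N25: 8+3 = 11
N6 - N30 - N18 - N25: 6+3+3 = 12
Cheapest is N6 - N25 at 9 hops' cost.

9 hops' cost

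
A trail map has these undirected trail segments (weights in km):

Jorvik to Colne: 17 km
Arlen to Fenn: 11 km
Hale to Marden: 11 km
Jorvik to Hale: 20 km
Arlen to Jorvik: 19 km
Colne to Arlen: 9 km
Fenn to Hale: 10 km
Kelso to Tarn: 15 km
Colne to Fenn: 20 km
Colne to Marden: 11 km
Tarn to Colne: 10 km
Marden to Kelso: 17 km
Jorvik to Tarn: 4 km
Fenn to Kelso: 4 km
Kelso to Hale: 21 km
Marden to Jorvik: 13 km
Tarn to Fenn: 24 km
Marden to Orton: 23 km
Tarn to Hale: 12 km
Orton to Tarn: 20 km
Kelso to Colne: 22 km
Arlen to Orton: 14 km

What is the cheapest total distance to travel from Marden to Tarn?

17 km

Candidate routes:
Marden - Hale - Tarn: 11+12 = 23
Marden - Jorvik - Tarn: 13+4 = 17
Marden - Colne - Tarn: 11+10 = 21
Cheapest is Marden - Jorvik - Tarn at 17 km.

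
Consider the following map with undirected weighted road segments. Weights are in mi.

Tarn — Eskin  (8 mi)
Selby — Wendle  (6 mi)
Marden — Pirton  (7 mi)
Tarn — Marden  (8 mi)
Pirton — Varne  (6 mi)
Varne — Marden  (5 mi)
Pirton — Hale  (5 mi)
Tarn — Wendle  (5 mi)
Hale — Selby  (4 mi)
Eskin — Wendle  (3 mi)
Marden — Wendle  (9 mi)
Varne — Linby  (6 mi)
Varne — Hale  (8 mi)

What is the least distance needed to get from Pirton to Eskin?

Candidate routes:
Pirton → Marden → Tarn → Eskin: 7+8+8 = 23
Pirton → Varne → Marden → Wendle → Eskin: 6+5+9+3 = 23
Pirton → Marden → Wendle → Eskin: 7+9+3 = 19
Pirton → Hale → Selby → Wendle → Eskin: 5+4+6+3 = 18
Cheapest is Pirton → Hale → Selby → Wendle → Eskin at 18 mi.

18 mi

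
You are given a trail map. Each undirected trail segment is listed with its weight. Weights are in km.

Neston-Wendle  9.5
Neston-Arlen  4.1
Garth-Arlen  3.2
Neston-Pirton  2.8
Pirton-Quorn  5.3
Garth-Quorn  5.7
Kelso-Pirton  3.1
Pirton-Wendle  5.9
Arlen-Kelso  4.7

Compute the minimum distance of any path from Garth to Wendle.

16 km

Candidate routes:
Garth - Arlen - Neston - Pirton - Wendle: 3.2+4.1+2.8+5.9 = 16
Garth - Arlen - Kelso - Pirton - Wendle: 3.2+4.7+3.1+5.9 = 16.9
Garth - Arlen - Neston - Wendle: 3.2+4.1+9.5 = 16.8
The minimum is 16 km via Garth - Arlen - Neston - Pirton - Wendle.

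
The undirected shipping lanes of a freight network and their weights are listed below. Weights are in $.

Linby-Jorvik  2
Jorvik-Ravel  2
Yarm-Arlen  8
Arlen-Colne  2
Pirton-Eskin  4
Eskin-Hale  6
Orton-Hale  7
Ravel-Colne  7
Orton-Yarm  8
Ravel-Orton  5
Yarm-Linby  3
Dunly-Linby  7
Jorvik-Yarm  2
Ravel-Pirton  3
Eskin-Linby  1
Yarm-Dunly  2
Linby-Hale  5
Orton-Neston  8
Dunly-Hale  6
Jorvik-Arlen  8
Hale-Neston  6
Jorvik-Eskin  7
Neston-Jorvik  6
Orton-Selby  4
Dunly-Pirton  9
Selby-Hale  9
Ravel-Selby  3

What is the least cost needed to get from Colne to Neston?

$15

Settle nodes by increasing distance from Colne:
Colne: 0
Arlen: 2  (via Colne)
Ravel: 7  (via Colne)
Jorvik: 9  (via Ravel)
Yarm: 10  (via Arlen)
Pirton: 10  (via Ravel)
Selby: 10  (via Ravel)
Linby: 11  (via Jorvik)
Dunly: 12  (via Yarm)
Eskin: 12  (via Linby)
Orton: 12  (via Ravel)
Neston: 15  (via Jorvik)
Shortest route: Colne–Ravel–Jorvik–Neston = $15.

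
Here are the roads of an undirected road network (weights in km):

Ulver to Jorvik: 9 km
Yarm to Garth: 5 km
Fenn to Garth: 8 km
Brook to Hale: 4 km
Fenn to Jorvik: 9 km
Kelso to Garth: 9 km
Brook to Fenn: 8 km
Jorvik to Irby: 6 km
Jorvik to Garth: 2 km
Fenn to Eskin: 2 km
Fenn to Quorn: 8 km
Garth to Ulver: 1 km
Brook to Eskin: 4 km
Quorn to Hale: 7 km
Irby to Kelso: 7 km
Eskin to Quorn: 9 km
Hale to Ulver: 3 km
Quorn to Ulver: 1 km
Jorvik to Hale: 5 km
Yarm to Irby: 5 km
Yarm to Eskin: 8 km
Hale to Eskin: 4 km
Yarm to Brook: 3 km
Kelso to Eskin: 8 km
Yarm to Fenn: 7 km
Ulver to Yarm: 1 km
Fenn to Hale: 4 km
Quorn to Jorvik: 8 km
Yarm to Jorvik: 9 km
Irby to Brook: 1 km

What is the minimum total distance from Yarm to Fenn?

Candidate routes:
Yarm - Fenn: 7 = 7
Yarm - Brook - Eskin - Fenn: 3+4+2 = 9
Yarm - Ulver - Hale - Fenn: 1+3+4 = 8
The minimum is 7 km via Yarm - Fenn.

7 km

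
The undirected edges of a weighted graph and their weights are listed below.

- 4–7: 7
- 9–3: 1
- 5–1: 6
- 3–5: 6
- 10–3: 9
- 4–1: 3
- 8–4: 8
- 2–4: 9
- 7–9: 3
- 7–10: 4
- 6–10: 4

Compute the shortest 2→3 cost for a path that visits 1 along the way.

24

Shortest 2→1: 2 → 4 → 1 = 12
Shortest 1→3: 1 → 5 → 3 = 12
Total via 1: 12 + 12 = 24.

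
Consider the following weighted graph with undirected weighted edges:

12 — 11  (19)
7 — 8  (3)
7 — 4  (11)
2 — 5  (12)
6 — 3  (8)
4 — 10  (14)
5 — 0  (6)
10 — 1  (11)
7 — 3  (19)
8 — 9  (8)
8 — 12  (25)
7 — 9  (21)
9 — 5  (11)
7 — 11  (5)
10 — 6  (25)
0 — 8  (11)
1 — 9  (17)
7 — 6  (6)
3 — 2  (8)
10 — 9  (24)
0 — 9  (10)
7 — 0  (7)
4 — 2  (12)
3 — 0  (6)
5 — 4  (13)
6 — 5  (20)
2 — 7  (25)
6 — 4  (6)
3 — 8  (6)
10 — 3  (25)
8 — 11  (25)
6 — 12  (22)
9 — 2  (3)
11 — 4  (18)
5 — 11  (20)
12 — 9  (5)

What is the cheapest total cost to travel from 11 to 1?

Enumerating some paths:
11 - 7 - 0 - 9 - 1: 5+7+10+17 = 39
11 - 7 - 8 - 9 - 1: 5+3+8+17 = 33
Cheapest is 11 - 7 - 8 - 9 - 1 at 33.

33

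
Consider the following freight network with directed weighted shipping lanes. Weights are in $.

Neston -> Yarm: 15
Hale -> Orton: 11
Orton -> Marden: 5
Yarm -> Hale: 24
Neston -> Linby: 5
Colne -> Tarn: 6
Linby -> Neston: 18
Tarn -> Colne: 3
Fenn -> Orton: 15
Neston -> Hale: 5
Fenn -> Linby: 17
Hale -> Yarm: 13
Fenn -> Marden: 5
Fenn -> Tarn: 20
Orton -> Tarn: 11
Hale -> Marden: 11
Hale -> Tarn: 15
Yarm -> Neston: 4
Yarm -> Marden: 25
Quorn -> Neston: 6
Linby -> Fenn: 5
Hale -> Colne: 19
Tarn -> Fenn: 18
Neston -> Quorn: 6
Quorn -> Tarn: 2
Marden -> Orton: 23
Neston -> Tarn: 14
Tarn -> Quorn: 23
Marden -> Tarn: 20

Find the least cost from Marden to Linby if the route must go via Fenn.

Best Marden to Fenn: Marden–Tarn–Fenn costing 38
Best Fenn to Linby: Fenn–Linby costing 17
Total via Fenn: 38 + 17 = $55.

$55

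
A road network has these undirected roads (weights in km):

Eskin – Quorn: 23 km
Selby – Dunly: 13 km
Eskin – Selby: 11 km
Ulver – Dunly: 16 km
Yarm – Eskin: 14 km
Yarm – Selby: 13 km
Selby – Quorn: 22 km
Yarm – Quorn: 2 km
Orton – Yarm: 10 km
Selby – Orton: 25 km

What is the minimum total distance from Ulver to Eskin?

Candidate routes:
Ulver - Dunly - Selby - Eskin: 16+13+11 = 40
Ulver - Dunly - Selby - Yarm - Eskin: 16+13+13+14 = 56
Cheapest is Ulver - Dunly - Selby - Eskin at 40 km.

40 km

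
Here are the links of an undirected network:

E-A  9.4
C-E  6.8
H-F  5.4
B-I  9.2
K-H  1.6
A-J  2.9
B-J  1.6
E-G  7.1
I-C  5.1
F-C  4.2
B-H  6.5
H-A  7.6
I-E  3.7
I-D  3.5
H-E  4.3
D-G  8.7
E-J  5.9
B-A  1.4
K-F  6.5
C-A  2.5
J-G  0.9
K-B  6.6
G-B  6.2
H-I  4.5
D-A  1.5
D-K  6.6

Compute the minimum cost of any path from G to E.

6.8

Running Dijkstra from G:
G: 0
J: 0.9  (via G)
B: 2.5  (via J)
A: 3.8  (via J)
D: 5.3  (via A)
C: 6.3  (via A)
E: 6.8  (via J)
Shortest route: G → J → E = 6.8.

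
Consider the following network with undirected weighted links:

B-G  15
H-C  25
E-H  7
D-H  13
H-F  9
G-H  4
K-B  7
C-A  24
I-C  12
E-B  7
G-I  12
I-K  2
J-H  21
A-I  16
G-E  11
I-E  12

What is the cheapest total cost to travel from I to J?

Candidate routes:
I - K - B - E - H - J: 2+7+7+7+21 = 44
I - E - H - J: 12+7+21 = 40
I - G - H - J: 12+4+21 = 37
Cheapest is I - G - H - J at 37.

37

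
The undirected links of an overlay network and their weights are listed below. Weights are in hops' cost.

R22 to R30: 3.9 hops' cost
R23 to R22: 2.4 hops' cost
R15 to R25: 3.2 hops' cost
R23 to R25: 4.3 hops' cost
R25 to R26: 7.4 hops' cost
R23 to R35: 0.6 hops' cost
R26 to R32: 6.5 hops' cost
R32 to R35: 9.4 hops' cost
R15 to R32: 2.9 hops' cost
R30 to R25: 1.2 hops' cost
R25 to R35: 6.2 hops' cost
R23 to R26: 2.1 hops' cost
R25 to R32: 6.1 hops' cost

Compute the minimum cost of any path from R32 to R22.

Enumerating some paths:
R32 - R26 - R23 - R22: 6.5+2.1+2.4 = 11
R32 - R15 - R25 - R30 - R22: 2.9+3.2+1.2+3.9 = 11.2
R32 - R25 - R30 - R22: 6.1+1.2+3.9 = 11.2
The minimum is 11 hops' cost via R32 - R26 - R23 - R22.

11 hops' cost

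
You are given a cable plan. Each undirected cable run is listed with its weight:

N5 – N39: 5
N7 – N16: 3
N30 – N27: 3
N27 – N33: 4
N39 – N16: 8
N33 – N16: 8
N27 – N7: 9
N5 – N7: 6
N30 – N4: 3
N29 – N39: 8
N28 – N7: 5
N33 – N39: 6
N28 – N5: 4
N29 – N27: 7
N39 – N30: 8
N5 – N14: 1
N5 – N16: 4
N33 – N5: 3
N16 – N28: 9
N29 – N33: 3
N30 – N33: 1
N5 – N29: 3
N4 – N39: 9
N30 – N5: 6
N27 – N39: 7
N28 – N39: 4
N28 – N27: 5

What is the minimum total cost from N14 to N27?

8

Settle nodes by increasing distance from N14:
N14: 0
N5: 1  (via N14)
N29: 4  (via N5)
N33: 4  (via N5)
N16: 5  (via N5)
N30: 5  (via N33)
N28: 5  (via N5)
N39: 6  (via N5)
N7: 7  (via N5)
N4: 8  (via N30)
N27: 8  (via N33)
Shortest route: N14 → N5 → N33 → N27 = 8.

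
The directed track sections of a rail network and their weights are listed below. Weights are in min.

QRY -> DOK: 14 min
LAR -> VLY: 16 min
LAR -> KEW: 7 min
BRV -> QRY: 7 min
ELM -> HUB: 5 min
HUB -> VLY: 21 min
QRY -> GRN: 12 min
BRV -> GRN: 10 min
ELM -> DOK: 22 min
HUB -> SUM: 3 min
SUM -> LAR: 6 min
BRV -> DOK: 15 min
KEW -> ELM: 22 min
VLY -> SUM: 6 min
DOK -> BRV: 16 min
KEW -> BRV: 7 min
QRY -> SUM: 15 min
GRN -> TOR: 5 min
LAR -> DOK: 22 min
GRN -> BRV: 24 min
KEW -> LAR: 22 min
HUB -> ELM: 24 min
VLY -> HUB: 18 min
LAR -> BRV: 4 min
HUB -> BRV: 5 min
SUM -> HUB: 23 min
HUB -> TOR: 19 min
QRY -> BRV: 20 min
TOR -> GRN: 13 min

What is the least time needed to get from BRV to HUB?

45 min

Shortest distances from BRV:
BRV: 0
QRY: 7  (via BRV)
GRN: 10  (via BRV)
TOR: 15  (via GRN)
DOK: 15  (via BRV)
SUM: 22  (via QRY)
LAR: 28  (via SUM)
KEW: 35  (via LAR)
VLY: 44  (via LAR)
HUB: 45  (via SUM)
Shortest route: BRV → QRY → SUM → HUB = 45 min.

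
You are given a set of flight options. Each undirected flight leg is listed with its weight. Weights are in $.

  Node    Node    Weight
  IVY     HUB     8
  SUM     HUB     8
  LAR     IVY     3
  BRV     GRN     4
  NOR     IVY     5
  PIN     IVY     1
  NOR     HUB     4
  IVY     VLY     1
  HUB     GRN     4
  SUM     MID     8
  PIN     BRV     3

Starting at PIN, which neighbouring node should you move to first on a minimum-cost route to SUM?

IVY

Enumerating some paths:
PIN - IVY - HUB - SUM: 1+8+8 = 17
PIN - IVY - NOR - HUB - SUM: 1+5+4+8 = 18
Cheapest is PIN - IVY - HUB - SUM at $17.
So from PIN the first move is to IVY.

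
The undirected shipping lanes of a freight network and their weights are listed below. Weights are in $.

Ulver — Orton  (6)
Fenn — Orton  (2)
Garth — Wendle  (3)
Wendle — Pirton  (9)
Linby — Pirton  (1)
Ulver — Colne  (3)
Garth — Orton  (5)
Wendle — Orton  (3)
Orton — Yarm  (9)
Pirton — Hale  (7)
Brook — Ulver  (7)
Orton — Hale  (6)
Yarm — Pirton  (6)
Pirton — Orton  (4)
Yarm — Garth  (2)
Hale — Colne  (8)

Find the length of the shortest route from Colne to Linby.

$14

Compare a few routes:
Colne → Ulver → Orton → Pirton → Linby: 3+6+4+1 = 14
Colne → Hale → Pirton → Linby: 8+7+1 = 16
Cheapest is Colne → Ulver → Orton → Pirton → Linby at $14.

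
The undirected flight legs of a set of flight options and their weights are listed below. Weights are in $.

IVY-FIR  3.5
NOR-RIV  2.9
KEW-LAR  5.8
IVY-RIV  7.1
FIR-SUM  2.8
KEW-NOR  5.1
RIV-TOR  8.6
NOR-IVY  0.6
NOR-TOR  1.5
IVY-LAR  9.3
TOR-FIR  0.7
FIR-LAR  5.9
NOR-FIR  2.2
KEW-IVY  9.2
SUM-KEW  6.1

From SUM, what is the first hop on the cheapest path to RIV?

FIR

Enumerating some paths:
SUM → FIR → NOR → IVY → RIV: 2.8+2.2+0.6+7.1 = 12.7
SUM → FIR → IVY → NOR → RIV: 2.8+3.5+0.6+2.9 = 9.8
SUM → FIR → TOR → RIV: 2.8+0.7+8.6 = 12.1
SUM → FIR → NOR → RIV: 2.8+2.2+2.9 = 7.9
Cheapest is SUM → FIR → NOR → RIV at $7.9.
So from SUM the first move is to FIR.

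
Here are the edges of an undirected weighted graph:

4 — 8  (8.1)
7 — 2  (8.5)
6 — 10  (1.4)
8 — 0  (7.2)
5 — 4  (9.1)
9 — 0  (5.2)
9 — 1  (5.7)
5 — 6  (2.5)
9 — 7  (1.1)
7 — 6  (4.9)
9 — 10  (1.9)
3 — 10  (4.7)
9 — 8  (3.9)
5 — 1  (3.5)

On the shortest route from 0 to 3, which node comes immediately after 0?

9

Enumerating some paths:
0 - 9 - 7 - 6 - 10 - 3: 5.2+1.1+4.9+1.4+4.7 = 17.3
0 - 9 - 10 - 3: 5.2+1.9+4.7 = 11.8
0 - 8 - 9 - 10 - 3: 7.2+3.9+1.9+4.7 = 17.7
Cheapest is 0 - 9 - 10 - 3 at 11.8.
So from 0 the first move is to 9.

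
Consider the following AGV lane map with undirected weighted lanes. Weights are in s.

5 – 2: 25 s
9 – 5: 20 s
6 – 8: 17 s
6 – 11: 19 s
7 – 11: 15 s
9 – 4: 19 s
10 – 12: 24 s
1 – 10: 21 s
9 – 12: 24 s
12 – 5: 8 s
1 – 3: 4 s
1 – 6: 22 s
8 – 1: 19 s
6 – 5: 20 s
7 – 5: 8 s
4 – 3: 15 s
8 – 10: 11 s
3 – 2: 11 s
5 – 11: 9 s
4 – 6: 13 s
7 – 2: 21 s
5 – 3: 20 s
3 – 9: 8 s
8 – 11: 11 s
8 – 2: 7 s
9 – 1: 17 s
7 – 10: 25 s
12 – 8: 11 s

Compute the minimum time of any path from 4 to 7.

Shortest distances from 4:
4: 0
6: 13  (via 4)
3: 15  (via 4)
1: 19  (via 3)
9: 19  (via 4)
2: 26  (via 3)
8: 30  (via 6)
11: 32  (via 6)
5: 33  (via 6)
10: 40  (via 1)
7: 41  (via 5)
Shortest route: 4 → 6 → 5 → 7 = 41 s.

41 s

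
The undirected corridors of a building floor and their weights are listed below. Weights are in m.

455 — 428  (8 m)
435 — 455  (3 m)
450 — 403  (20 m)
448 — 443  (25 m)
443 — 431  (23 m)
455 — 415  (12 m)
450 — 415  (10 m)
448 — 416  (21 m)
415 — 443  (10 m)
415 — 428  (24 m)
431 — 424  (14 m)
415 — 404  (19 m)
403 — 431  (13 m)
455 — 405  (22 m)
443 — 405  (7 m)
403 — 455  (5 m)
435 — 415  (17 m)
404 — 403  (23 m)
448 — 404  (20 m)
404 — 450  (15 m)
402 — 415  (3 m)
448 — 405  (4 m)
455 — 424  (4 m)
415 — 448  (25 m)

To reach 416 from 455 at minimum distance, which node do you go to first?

Compare a few routes:
455–405–448–416: 22+4+21 = 47
455–415–448–416: 12+25+21 = 58
455–415–443–405–448–416: 12+10+7+4+21 = 54
Cheapest is 455–405–448–416 at 47 m.
So from 455 the first move is to 405.

405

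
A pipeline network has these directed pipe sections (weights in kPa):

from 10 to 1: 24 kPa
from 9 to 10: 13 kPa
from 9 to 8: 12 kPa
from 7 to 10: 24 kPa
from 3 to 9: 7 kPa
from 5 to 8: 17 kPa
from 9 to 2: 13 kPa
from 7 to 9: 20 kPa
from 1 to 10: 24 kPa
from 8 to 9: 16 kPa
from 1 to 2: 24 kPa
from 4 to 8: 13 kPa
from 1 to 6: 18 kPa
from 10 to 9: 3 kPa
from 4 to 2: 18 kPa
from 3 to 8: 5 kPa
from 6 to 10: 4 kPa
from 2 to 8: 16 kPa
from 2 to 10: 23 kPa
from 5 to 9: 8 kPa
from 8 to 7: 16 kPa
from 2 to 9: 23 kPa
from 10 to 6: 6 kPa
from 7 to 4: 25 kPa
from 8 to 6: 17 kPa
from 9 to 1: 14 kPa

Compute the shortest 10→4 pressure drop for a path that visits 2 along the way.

Shortest 10→2: 10 → 9 → 2 = 16
Best 2 to 4: 2 → 8 → 7 → 4 costing 57
Total via 2: 16 + 57 = 73 kPa.

73 kPa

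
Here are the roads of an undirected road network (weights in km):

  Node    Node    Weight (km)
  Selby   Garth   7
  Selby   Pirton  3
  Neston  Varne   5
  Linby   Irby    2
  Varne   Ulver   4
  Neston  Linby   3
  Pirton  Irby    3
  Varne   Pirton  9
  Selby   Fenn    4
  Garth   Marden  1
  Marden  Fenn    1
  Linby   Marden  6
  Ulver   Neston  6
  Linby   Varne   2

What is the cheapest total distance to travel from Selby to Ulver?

14 km

Compare a few routes:
Selby → Pirton → Varne → Ulver: 3+9+4 = 16
Selby → Pirton → Irby → Linby → Varne → Ulver: 3+3+2+2+4 = 14
The minimum is 14 km via Selby → Pirton → Irby → Linby → Varne → Ulver.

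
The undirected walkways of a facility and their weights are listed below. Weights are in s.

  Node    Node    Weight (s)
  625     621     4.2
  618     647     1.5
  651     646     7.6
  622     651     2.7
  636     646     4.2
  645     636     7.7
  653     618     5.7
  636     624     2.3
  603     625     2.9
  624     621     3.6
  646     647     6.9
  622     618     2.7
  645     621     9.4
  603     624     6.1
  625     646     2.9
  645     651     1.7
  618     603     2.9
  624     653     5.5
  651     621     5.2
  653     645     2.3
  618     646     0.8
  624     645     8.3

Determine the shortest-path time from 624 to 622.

Enumerating some paths:
624 → 621 → 651 → 622: 3.6+5.2+2.7 = 11.5
624 → 636 → 646 → 618 → 622: 2.3+4.2+0.8+2.7 = 10
624 → 603 → 618 → 622: 6.1+2.9+2.7 = 11.7
624 → 653 → 645 → 651 → 622: 5.5+2.3+1.7+2.7 = 12.2
The minimum is 10 s via 624 → 636 → 646 → 618 → 622.

10 s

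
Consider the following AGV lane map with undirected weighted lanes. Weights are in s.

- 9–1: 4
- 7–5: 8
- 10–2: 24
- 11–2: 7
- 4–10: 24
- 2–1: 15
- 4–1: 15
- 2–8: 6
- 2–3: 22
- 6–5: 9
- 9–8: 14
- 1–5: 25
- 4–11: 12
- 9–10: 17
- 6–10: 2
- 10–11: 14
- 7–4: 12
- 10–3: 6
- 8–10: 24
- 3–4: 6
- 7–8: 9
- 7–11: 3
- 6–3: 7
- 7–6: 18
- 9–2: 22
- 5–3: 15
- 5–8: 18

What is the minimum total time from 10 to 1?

21 s

Running Dijkstra from 10:
10: 0
6: 2  (via 10)
3: 6  (via 10)
5: 11  (via 6)
4: 12  (via 3)
11: 14  (via 10)
7: 17  (via 11)
9: 17  (via 10)
1: 21  (via 9)
Shortest route: 10–9–1 = 21 s.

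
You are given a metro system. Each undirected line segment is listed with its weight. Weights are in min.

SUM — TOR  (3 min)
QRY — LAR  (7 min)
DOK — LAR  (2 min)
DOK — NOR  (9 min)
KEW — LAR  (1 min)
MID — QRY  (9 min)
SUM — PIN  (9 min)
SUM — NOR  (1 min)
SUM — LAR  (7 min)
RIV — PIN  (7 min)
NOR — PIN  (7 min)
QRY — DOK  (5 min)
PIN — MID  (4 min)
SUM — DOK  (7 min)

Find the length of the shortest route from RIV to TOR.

Settle nodes by increasing distance from RIV:
RIV: 0
PIN: 7  (via RIV)
MID: 11  (via PIN)
NOR: 14  (via PIN)
SUM: 15  (via NOR)
TOR: 18  (via SUM)
Shortest route: RIV → PIN → NOR → SUM → TOR = 18 min.

18 min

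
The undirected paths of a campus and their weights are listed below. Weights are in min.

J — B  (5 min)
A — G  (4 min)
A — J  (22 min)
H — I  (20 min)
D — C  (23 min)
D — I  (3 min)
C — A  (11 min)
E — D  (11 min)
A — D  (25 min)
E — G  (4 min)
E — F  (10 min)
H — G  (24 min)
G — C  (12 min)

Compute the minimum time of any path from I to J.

Settle nodes by increasing distance from I:
I: 0
D: 3  (via I)
E: 14  (via D)
G: 18  (via E)
H: 20  (via I)
A: 22  (via G)
F: 24  (via E)
C: 26  (via D)
J: 44  (via A)
Shortest route: I–D–E–G–A–J = 44 min.

44 min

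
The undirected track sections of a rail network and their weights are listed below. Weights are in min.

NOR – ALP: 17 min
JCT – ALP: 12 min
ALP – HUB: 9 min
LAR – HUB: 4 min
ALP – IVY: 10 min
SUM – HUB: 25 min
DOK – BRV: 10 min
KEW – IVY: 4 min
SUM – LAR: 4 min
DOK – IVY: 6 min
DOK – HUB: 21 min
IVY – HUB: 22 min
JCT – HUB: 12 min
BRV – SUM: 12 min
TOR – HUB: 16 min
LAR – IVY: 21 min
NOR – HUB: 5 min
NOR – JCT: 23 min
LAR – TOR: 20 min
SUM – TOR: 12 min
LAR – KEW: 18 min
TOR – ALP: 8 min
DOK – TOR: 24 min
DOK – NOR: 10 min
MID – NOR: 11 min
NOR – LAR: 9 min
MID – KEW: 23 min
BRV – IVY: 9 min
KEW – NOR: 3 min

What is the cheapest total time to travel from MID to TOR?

32 min

Shortest distances from MID:
MID: 0
NOR: 11  (via MID)
KEW: 14  (via NOR)
HUB: 16  (via NOR)
IVY: 18  (via KEW)
LAR: 20  (via NOR)
DOK: 21  (via NOR)
SUM: 24  (via LAR)
ALP: 25  (via HUB)
BRV: 27  (via IVY)
JCT: 28  (via HUB)
TOR: 32  (via HUB)
Shortest route: MID–NOR–HUB–TOR = 32 min.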